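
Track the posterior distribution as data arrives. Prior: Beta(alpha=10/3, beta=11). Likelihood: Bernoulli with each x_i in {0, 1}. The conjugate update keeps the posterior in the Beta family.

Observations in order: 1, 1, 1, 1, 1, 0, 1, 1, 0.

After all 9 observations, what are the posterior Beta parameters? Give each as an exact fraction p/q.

obs 1: x=1 → posterior Beta(13/3, 11)
obs 2: x=1 → posterior Beta(16/3, 11)
obs 3: x=1 → posterior Beta(19/3, 11)
obs 4: x=1 → posterior Beta(22/3, 11)
obs 5: x=1 → posterior Beta(25/3, 11)
obs 6: x=0 → posterior Beta(25/3, 12)
obs 7: x=1 → posterior Beta(28/3, 12)
obs 8: x=1 → posterior Beta(31/3, 12)
obs 9: x=0 → posterior Beta(31/3, 13)

alpha=31/3, beta=13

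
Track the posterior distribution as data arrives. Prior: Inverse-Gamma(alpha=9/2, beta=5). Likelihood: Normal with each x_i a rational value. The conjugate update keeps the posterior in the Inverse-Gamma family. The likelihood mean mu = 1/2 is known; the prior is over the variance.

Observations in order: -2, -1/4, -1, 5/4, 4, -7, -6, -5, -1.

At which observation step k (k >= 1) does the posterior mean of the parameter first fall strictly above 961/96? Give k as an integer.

k = 8

obs 1: x=-2 → posterior Inverse-Gamma(5, 65/8)
obs 2: x=-1/4 → posterior Inverse-Gamma(11/2, 269/32)
obs 3: x=-1 → posterior Inverse-Gamma(6, 305/32)
obs 4: x=5/4 → posterior Inverse-Gamma(13/2, 157/16)
obs 5: x=4 → posterior Inverse-Gamma(7, 255/16)
obs 6: x=-7 → posterior Inverse-Gamma(15/2, 705/16)
obs 7: x=-6 → posterior Inverse-Gamma(8, 1043/16)
obs 8: x=-5 → posterior Inverse-Gamma(17/2, 1285/16)
obs 9: x=-1 → posterior Inverse-Gamma(9, 1303/16)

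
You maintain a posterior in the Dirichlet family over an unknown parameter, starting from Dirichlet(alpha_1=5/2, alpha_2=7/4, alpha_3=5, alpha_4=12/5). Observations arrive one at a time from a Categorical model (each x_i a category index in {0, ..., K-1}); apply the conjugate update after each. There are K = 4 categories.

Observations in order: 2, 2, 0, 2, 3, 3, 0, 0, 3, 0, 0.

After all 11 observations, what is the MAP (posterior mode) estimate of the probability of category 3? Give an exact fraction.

88/373

obs 1: x=2 → posterior Dirichlet(5/2, 7/4, 6, 12/5)
obs 2: x=2 → posterior Dirichlet(5/2, 7/4, 7, 12/5)
obs 3: x=0 → posterior Dirichlet(7/2, 7/4, 7, 12/5)
obs 4: x=2 → posterior Dirichlet(7/2, 7/4, 8, 12/5)
obs 5: x=3 → posterior Dirichlet(7/2, 7/4, 8, 17/5)
obs 6: x=3 → posterior Dirichlet(7/2, 7/4, 8, 22/5)
obs 7: x=0 → posterior Dirichlet(9/2, 7/4, 8, 22/5)
obs 8: x=0 → posterior Dirichlet(11/2, 7/4, 8, 22/5)
obs 9: x=3 → posterior Dirichlet(11/2, 7/4, 8, 27/5)
obs 10: x=0 → posterior Dirichlet(13/2, 7/4, 8, 27/5)
obs 11: x=0 → posterior Dirichlet(15/2, 7/4, 8, 27/5)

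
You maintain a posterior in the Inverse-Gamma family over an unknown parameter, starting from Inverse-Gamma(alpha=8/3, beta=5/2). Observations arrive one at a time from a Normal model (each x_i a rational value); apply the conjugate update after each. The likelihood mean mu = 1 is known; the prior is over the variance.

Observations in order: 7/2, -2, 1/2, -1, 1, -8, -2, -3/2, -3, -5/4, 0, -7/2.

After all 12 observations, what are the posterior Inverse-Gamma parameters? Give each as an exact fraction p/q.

obs 1: x=7/2 → posterior Inverse-Gamma(19/6, 45/8)
obs 2: x=-2 → posterior Inverse-Gamma(11/3, 81/8)
obs 3: x=1/2 → posterior Inverse-Gamma(25/6, 41/4)
obs 4: x=-1 → posterior Inverse-Gamma(14/3, 49/4)
obs 5: x=1 → posterior Inverse-Gamma(31/6, 49/4)
obs 6: x=-8 → posterior Inverse-Gamma(17/3, 211/4)
obs 7: x=-2 → posterior Inverse-Gamma(37/6, 229/4)
obs 8: x=-3/2 → posterior Inverse-Gamma(20/3, 483/8)
obs 9: x=-3 → posterior Inverse-Gamma(43/6, 547/8)
obs 10: x=-5/4 → posterior Inverse-Gamma(23/3, 2269/32)
obs 11: x=0 → posterior Inverse-Gamma(49/6, 2285/32)
obs 12: x=-7/2 → posterior Inverse-Gamma(26/3, 2609/32)

alpha=26/3, beta=2609/32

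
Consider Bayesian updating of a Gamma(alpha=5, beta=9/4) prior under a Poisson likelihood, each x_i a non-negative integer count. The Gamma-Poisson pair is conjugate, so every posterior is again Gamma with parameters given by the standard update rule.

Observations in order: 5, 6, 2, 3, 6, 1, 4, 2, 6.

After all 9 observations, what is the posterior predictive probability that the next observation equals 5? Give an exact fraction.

213567661407024449919819958175151891289367750287055969238281250000000000000/1635782513474434908477160959077878011007714974754996979744938053160034289607

obs 1: x=5 → posterior Gamma(10, 13/4)
obs 2: x=6 → posterior Gamma(16, 17/4)
obs 3: x=2 → posterior Gamma(18, 21/4)
obs 4: x=3 → posterior Gamma(21, 25/4)
obs 5: x=6 → posterior Gamma(27, 29/4)
obs 6: x=1 → posterior Gamma(28, 33/4)
obs 7: x=4 → posterior Gamma(32, 37/4)
obs 8: x=2 → posterior Gamma(34, 41/4)
obs 9: x=6 → posterior Gamma(40, 45/4)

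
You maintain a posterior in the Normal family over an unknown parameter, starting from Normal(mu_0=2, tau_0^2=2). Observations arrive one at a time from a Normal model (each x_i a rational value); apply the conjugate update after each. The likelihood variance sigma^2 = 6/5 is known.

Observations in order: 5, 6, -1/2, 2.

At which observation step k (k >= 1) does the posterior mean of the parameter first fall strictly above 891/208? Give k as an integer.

obs 1: x=5 → posterior Normal(31/8, 3/4)
obs 2: x=6 → posterior Normal(61/13, 6/13)
obs 3: x=-1/2 → posterior Normal(13/4, 1/3)
obs 4: x=2 → posterior Normal(137/46, 6/23)

k = 2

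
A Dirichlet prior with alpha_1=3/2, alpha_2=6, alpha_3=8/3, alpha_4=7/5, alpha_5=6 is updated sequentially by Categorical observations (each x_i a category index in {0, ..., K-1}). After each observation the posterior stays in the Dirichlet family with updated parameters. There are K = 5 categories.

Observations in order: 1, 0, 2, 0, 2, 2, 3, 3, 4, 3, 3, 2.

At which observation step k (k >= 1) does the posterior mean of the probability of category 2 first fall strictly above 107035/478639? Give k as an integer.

k = 6

obs 1: x=1 → posterior Dirichlet(3/2, 7, 8/3, 7/5, 6)
obs 2: x=0 → posterior Dirichlet(5/2, 7, 8/3, 7/5, 6)
obs 3: x=2 → posterior Dirichlet(5/2, 7, 11/3, 7/5, 6)
obs 4: x=0 → posterior Dirichlet(7/2, 7, 11/3, 7/5, 6)
obs 5: x=2 → posterior Dirichlet(7/2, 7, 14/3, 7/5, 6)
obs 6: x=2 → posterior Dirichlet(7/2, 7, 17/3, 7/5, 6)
obs 7: x=3 → posterior Dirichlet(7/2, 7, 17/3, 12/5, 6)
obs 8: x=3 → posterior Dirichlet(7/2, 7, 17/3, 17/5, 6)
obs 9: x=4 → posterior Dirichlet(7/2, 7, 17/3, 17/5, 7)
obs 10: x=3 → posterior Dirichlet(7/2, 7, 17/3, 22/5, 7)
obs 11: x=3 → posterior Dirichlet(7/2, 7, 17/3, 27/5, 7)
obs 12: x=2 → posterior Dirichlet(7/2, 7, 20/3, 27/5, 7)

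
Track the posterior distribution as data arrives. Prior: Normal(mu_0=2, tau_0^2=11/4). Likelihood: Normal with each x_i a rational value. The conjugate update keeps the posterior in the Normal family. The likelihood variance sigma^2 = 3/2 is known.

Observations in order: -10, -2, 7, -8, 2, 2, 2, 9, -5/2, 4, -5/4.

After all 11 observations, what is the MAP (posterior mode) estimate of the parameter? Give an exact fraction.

obs 1: x=-10 → posterior Normal(-98/17, 33/34)
obs 2: x=-2 → posterior Normal(-30/7, 33/56)
obs 3: x=7 → posterior Normal(-43/39, 11/26)
obs 4: x=-8 → posterior Normal(-131/50, 33/100)
obs 5: x=2 → posterior Normal(-109/61, 33/122)
obs 6: x=2 → posterior Normal(-29/24, 11/48)
obs 7: x=2 → posterior Normal(-65/83, 33/166)
obs 8: x=9 → posterior Normal(17/47, 33/188)
obs 9: x=-5/2 → posterior Normal(13/210, 11/70)
obs 10: x=4 → posterior Normal(101/232, 33/232)
obs 11: x=-5/4 → posterior Normal(147/508, 33/254)

147/508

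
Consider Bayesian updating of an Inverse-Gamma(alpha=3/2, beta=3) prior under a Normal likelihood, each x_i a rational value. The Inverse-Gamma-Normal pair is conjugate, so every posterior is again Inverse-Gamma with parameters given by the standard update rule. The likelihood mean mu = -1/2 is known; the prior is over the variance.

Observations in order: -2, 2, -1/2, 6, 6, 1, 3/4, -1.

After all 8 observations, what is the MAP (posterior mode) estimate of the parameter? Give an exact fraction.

1649/208

obs 1: x=-2 → posterior Inverse-Gamma(2, 33/8)
obs 2: x=2 → posterior Inverse-Gamma(5/2, 29/4)
obs 3: x=-1/2 → posterior Inverse-Gamma(3, 29/4)
obs 4: x=6 → posterior Inverse-Gamma(7/2, 227/8)
obs 5: x=6 → posterior Inverse-Gamma(4, 99/2)
obs 6: x=1 → posterior Inverse-Gamma(9/2, 405/8)
obs 7: x=3/4 → posterior Inverse-Gamma(5, 1645/32)
obs 8: x=-1 → posterior Inverse-Gamma(11/2, 1649/32)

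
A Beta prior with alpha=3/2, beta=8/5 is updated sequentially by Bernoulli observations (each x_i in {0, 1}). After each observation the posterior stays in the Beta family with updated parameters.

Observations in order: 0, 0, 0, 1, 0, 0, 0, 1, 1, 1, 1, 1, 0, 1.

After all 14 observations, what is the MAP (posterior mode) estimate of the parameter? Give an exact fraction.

obs 1: x=0 → posterior Beta(3/2, 13/5)
obs 2: x=0 → posterior Beta(3/2, 18/5)
obs 3: x=0 → posterior Beta(3/2, 23/5)
obs 4: x=1 → posterior Beta(5/2, 23/5)
obs 5: x=0 → posterior Beta(5/2, 28/5)
obs 6: x=0 → posterior Beta(5/2, 33/5)
obs 7: x=0 → posterior Beta(5/2, 38/5)
obs 8: x=1 → posterior Beta(7/2, 38/5)
obs 9: x=1 → posterior Beta(9/2, 38/5)
obs 10: x=1 → posterior Beta(11/2, 38/5)
obs 11: x=1 → posterior Beta(13/2, 38/5)
obs 12: x=1 → posterior Beta(15/2, 38/5)
obs 13: x=0 → posterior Beta(15/2, 43/5)
obs 14: x=1 → posterior Beta(17/2, 43/5)

75/151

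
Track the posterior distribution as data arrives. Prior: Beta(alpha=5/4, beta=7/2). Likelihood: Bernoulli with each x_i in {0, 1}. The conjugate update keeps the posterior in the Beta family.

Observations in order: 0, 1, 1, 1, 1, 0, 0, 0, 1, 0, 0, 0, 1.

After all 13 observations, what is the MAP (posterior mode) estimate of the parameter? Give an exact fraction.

25/63

obs 1: x=0 → posterior Beta(5/4, 9/2)
obs 2: x=1 → posterior Beta(9/4, 9/2)
obs 3: x=1 → posterior Beta(13/4, 9/2)
obs 4: x=1 → posterior Beta(17/4, 9/2)
obs 5: x=1 → posterior Beta(21/4, 9/2)
obs 6: x=0 → posterior Beta(21/4, 11/2)
obs 7: x=0 → posterior Beta(21/4, 13/2)
obs 8: x=0 → posterior Beta(21/4, 15/2)
obs 9: x=1 → posterior Beta(25/4, 15/2)
obs 10: x=0 → posterior Beta(25/4, 17/2)
obs 11: x=0 → posterior Beta(25/4, 19/2)
obs 12: x=0 → posterior Beta(25/4, 21/2)
obs 13: x=1 → posterior Beta(29/4, 21/2)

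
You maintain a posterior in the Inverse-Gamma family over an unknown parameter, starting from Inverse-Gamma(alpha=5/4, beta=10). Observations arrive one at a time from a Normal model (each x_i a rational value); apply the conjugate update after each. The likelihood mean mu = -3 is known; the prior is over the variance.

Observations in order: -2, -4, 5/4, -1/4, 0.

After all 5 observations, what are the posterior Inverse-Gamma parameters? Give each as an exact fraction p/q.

obs 1: x=-2 → posterior Inverse-Gamma(7/4, 21/2)
obs 2: x=-4 → posterior Inverse-Gamma(9/4, 11)
obs 3: x=5/4 → posterior Inverse-Gamma(11/4, 641/32)
obs 4: x=-1/4 → posterior Inverse-Gamma(13/4, 381/16)
obs 5: x=0 → posterior Inverse-Gamma(15/4, 453/16)

alpha=15/4, beta=453/16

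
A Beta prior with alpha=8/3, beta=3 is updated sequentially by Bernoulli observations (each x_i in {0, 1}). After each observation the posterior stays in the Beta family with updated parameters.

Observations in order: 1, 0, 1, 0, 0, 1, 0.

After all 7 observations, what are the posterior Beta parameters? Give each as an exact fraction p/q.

obs 1: x=1 → posterior Beta(11/3, 3)
obs 2: x=0 → posterior Beta(11/3, 4)
obs 3: x=1 → posterior Beta(14/3, 4)
obs 4: x=0 → posterior Beta(14/3, 5)
obs 5: x=0 → posterior Beta(14/3, 6)
obs 6: x=1 → posterior Beta(17/3, 6)
obs 7: x=0 → posterior Beta(17/3, 7)

alpha=17/3, beta=7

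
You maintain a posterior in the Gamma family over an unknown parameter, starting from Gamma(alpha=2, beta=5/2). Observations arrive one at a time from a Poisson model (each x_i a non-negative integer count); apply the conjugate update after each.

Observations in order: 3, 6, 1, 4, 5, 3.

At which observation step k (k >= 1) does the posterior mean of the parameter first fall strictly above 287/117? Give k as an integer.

obs 1: x=3 → posterior Gamma(5, 7/2)
obs 2: x=6 → posterior Gamma(11, 9/2)
obs 3: x=1 → posterior Gamma(12, 11/2)
obs 4: x=4 → posterior Gamma(16, 13/2)
obs 5: x=5 → posterior Gamma(21, 15/2)
obs 6: x=3 → posterior Gamma(24, 17/2)

k = 4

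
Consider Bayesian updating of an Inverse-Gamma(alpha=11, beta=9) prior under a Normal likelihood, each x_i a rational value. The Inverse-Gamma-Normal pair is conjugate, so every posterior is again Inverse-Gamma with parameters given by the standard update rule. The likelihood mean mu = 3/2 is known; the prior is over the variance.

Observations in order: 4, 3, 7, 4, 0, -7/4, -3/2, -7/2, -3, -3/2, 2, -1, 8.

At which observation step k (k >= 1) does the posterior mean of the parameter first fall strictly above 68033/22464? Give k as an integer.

obs 1: x=4 → posterior Inverse-Gamma(23/2, 97/8)
obs 2: x=3 → posterior Inverse-Gamma(12, 53/4)
obs 3: x=7 → posterior Inverse-Gamma(25/2, 227/8)
obs 4: x=4 → posterior Inverse-Gamma(13, 63/2)
obs 5: x=0 → posterior Inverse-Gamma(27/2, 261/8)
obs 6: x=-7/4 → posterior Inverse-Gamma(14, 1213/32)
obs 7: x=-3/2 → posterior Inverse-Gamma(29/2, 1357/32)
obs 8: x=-7/2 → posterior Inverse-Gamma(15, 1757/32)
obs 9: x=-3 → posterior Inverse-Gamma(31/2, 2081/32)
obs 10: x=-3/2 → posterior Inverse-Gamma(16, 2225/32)
obs 11: x=2 → posterior Inverse-Gamma(33/2, 2229/32)
obs 12: x=-1 → posterior Inverse-Gamma(17, 2329/32)
obs 13: x=8 → posterior Inverse-Gamma(35/2, 3005/32)

k = 7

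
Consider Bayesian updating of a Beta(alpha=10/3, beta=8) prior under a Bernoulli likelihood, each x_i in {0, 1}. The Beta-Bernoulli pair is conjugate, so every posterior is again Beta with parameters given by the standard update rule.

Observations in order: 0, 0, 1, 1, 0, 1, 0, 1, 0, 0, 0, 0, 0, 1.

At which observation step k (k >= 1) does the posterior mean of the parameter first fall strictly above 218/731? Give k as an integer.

obs 1: x=0 → posterior Beta(10/3, 9)
obs 2: x=0 → posterior Beta(10/3, 10)
obs 3: x=1 → posterior Beta(13/3, 10)
obs 4: x=1 → posterior Beta(16/3, 10)
obs 5: x=0 → posterior Beta(16/3, 11)
obs 6: x=1 → posterior Beta(19/3, 11)
obs 7: x=0 → posterior Beta(19/3, 12)
obs 8: x=1 → posterior Beta(22/3, 12)
obs 9: x=0 → posterior Beta(22/3, 13)
obs 10: x=0 → posterior Beta(22/3, 14)
obs 11: x=0 → posterior Beta(22/3, 15)
obs 12: x=0 → posterior Beta(22/3, 16)
obs 13: x=0 → posterior Beta(22/3, 17)
obs 14: x=1 → posterior Beta(25/3, 17)

k = 3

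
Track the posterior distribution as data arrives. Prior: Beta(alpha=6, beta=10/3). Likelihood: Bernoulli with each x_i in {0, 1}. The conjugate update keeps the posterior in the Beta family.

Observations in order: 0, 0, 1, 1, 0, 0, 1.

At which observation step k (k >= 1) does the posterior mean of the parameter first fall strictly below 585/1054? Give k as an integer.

obs 1: x=0 → posterior Beta(6, 13/3)
obs 2: x=0 → posterior Beta(6, 16/3)
obs 3: x=1 → posterior Beta(7, 16/3)
obs 4: x=1 → posterior Beta(8, 16/3)
obs 5: x=0 → posterior Beta(8, 19/3)
obs 6: x=0 → posterior Beta(8, 22/3)
obs 7: x=1 → posterior Beta(9, 22/3)

k = 2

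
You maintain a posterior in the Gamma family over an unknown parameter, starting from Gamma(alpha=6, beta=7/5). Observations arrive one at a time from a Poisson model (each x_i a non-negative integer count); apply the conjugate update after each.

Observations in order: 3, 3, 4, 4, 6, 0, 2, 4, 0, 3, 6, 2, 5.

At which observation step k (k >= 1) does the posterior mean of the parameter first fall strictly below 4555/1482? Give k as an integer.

obs 1: x=3 → posterior Gamma(9, 12/5)
obs 2: x=3 → posterior Gamma(12, 17/5)
obs 3: x=4 → posterior Gamma(16, 22/5)
obs 4: x=4 → posterior Gamma(20, 27/5)
obs 5: x=6 → posterior Gamma(26, 32/5)
obs 6: x=0 → posterior Gamma(26, 37/5)
obs 7: x=2 → posterior Gamma(28, 42/5)
obs 8: x=4 → posterior Gamma(32, 47/5)
obs 9: x=0 → posterior Gamma(32, 52/5)
obs 10: x=3 → posterior Gamma(35, 57/5)
obs 11: x=6 → posterior Gamma(41, 62/5)
obs 12: x=2 → posterior Gamma(43, 67/5)
obs 13: x=5 → posterior Gamma(48, 72/5)

k = 10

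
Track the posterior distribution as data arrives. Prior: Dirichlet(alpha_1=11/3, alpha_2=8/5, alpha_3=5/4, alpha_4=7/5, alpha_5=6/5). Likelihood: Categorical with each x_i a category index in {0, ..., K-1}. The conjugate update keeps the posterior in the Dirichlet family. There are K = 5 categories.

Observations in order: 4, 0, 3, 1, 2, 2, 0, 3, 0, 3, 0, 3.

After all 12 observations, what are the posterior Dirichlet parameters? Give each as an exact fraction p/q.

alpha_1=23/3, alpha_2=13/5, alpha_3=13/4, alpha_4=27/5, alpha_5=11/5

obs 1: x=4 → posterior Dirichlet(11/3, 8/5, 5/4, 7/5, 11/5)
obs 2: x=0 → posterior Dirichlet(14/3, 8/5, 5/4, 7/5, 11/5)
obs 3: x=3 → posterior Dirichlet(14/3, 8/5, 5/4, 12/5, 11/5)
obs 4: x=1 → posterior Dirichlet(14/3, 13/5, 5/4, 12/5, 11/5)
obs 5: x=2 → posterior Dirichlet(14/3, 13/5, 9/4, 12/5, 11/5)
obs 6: x=2 → posterior Dirichlet(14/3, 13/5, 13/4, 12/5, 11/5)
obs 7: x=0 → posterior Dirichlet(17/3, 13/5, 13/4, 12/5, 11/5)
obs 8: x=3 → posterior Dirichlet(17/3, 13/5, 13/4, 17/5, 11/5)
obs 9: x=0 → posterior Dirichlet(20/3, 13/5, 13/4, 17/5, 11/5)
obs 10: x=3 → posterior Dirichlet(20/3, 13/5, 13/4, 22/5, 11/5)
obs 11: x=0 → posterior Dirichlet(23/3, 13/5, 13/4, 22/5, 11/5)
obs 12: x=3 → posterior Dirichlet(23/3, 13/5, 13/4, 27/5, 11/5)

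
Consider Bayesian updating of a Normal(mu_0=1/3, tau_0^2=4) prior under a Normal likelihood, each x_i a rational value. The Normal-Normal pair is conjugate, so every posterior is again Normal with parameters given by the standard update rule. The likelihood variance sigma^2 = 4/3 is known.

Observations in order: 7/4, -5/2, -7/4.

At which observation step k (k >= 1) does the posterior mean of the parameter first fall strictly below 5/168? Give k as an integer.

k = 2

obs 1: x=7/4 → posterior Normal(67/48, 1)
obs 2: x=-5/2 → posterior Normal(-23/84, 4/7)
obs 3: x=-7/4 → posterior Normal(-43/60, 2/5)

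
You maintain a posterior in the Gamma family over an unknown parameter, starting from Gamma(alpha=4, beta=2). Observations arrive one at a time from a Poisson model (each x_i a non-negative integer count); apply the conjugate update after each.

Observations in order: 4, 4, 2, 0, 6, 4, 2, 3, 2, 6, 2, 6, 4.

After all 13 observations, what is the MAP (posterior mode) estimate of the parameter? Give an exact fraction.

16/5

obs 1: x=4 → posterior Gamma(8, 3)
obs 2: x=4 → posterior Gamma(12, 4)
obs 3: x=2 → posterior Gamma(14, 5)
obs 4: x=0 → posterior Gamma(14, 6)
obs 5: x=6 → posterior Gamma(20, 7)
obs 6: x=4 → posterior Gamma(24, 8)
obs 7: x=2 → posterior Gamma(26, 9)
obs 8: x=3 → posterior Gamma(29, 10)
obs 9: x=2 → posterior Gamma(31, 11)
obs 10: x=6 → posterior Gamma(37, 12)
obs 11: x=2 → posterior Gamma(39, 13)
obs 12: x=6 → posterior Gamma(45, 14)
obs 13: x=4 → posterior Gamma(49, 15)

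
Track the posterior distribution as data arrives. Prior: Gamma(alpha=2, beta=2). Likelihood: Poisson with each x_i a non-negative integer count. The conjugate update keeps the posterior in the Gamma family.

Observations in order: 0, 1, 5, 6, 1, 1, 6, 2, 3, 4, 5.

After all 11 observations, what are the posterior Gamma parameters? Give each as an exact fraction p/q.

alpha=36, beta=13

obs 1: x=0 → posterior Gamma(2, 3)
obs 2: x=1 → posterior Gamma(3, 4)
obs 3: x=5 → posterior Gamma(8, 5)
obs 4: x=6 → posterior Gamma(14, 6)
obs 5: x=1 → posterior Gamma(15, 7)
obs 6: x=1 → posterior Gamma(16, 8)
obs 7: x=6 → posterior Gamma(22, 9)
obs 8: x=2 → posterior Gamma(24, 10)
obs 9: x=3 → posterior Gamma(27, 11)
obs 10: x=4 → posterior Gamma(31, 12)
obs 11: x=5 → posterior Gamma(36, 13)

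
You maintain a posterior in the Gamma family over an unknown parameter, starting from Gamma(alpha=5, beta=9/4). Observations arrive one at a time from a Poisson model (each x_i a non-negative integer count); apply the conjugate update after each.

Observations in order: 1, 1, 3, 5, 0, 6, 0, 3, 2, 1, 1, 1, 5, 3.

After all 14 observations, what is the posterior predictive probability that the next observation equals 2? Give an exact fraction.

134545601151653848259056523338550178027767803287133574485778808593750000/518936882818509145657554591302727459161507993358727646064910236857438829

obs 1: x=1 → posterior Gamma(6, 13/4)
obs 2: x=1 → posterior Gamma(7, 17/4)
obs 3: x=3 → posterior Gamma(10, 21/4)
obs 4: x=5 → posterior Gamma(15, 25/4)
obs 5: x=0 → posterior Gamma(15, 29/4)
obs 6: x=6 → posterior Gamma(21, 33/4)
obs 7: x=0 → posterior Gamma(21, 37/4)
obs 8: x=3 → posterior Gamma(24, 41/4)
obs 9: x=2 → posterior Gamma(26, 45/4)
obs 10: x=1 → posterior Gamma(27, 49/4)
obs 11: x=1 → posterior Gamma(28, 53/4)
obs 12: x=1 → posterior Gamma(29, 57/4)
obs 13: x=5 → posterior Gamma(34, 61/4)
obs 14: x=3 → posterior Gamma(37, 65/4)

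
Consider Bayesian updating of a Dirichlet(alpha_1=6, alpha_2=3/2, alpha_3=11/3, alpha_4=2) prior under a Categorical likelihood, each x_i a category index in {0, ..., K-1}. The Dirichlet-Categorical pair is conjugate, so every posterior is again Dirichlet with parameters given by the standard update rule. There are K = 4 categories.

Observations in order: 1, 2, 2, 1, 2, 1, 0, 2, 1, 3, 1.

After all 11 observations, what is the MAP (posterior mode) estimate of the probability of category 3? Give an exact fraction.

12/121

obs 1: x=1 → posterior Dirichlet(6, 5/2, 11/3, 2)
obs 2: x=2 → posterior Dirichlet(6, 5/2, 14/3, 2)
obs 3: x=2 → posterior Dirichlet(6, 5/2, 17/3, 2)
obs 4: x=1 → posterior Dirichlet(6, 7/2, 17/3, 2)
obs 5: x=2 → posterior Dirichlet(6, 7/2, 20/3, 2)
obs 6: x=1 → posterior Dirichlet(6, 9/2, 20/3, 2)
obs 7: x=0 → posterior Dirichlet(7, 9/2, 20/3, 2)
obs 8: x=2 → posterior Dirichlet(7, 9/2, 23/3, 2)
obs 9: x=1 → posterior Dirichlet(7, 11/2, 23/3, 2)
obs 10: x=3 → posterior Dirichlet(7, 11/2, 23/3, 3)
obs 11: x=1 → posterior Dirichlet(7, 13/2, 23/3, 3)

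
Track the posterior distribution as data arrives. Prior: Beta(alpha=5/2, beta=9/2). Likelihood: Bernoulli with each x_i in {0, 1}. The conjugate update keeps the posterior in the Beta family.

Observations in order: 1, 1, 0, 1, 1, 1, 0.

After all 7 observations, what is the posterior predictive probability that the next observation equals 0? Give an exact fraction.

obs 1: x=1 → posterior Beta(7/2, 9/2)
obs 2: x=1 → posterior Beta(9/2, 9/2)
obs 3: x=0 → posterior Beta(9/2, 11/2)
obs 4: x=1 → posterior Beta(11/2, 11/2)
obs 5: x=1 → posterior Beta(13/2, 11/2)
obs 6: x=1 → posterior Beta(15/2, 11/2)
obs 7: x=0 → posterior Beta(15/2, 13/2)

13/28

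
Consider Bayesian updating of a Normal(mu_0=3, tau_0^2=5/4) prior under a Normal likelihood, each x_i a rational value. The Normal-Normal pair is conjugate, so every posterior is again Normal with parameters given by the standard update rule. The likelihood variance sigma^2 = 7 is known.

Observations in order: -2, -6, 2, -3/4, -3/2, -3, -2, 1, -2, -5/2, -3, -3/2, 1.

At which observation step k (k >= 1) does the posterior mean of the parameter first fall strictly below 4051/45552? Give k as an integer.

k = 10

obs 1: x=-2 → posterior Normal(74/33, 35/33)
obs 2: x=-6 → posterior Normal(22/19, 35/38)
obs 3: x=2 → posterior Normal(54/43, 35/43)
obs 4: x=-3/4 → posterior Normal(67/64, 35/48)
obs 5: x=-3/2 → posterior Normal(171/212, 35/53)
obs 6: x=-3 → posterior Normal(111/232, 35/58)
obs 7: x=-2 → posterior Normal(71/252, 5/9)
obs 8: x=1 → posterior Normal(91/272, 35/68)
obs 9: x=-2 → posterior Normal(51/292, 35/73)
obs 10: x=-5/2 → posterior Normal(1/312, 35/78)
obs 11: x=-3 → posterior Normal(-59/332, 35/83)
obs 12: x=-3/2 → posterior Normal(-89/352, 35/88)
obs 13: x=1 → posterior Normal(-23/124, 35/93)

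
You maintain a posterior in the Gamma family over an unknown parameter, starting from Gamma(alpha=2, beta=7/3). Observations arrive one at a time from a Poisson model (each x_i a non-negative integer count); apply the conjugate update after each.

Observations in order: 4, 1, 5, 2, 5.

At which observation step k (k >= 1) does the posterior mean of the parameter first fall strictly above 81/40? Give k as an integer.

k = 3

obs 1: x=4 → posterior Gamma(6, 10/3)
obs 2: x=1 → posterior Gamma(7, 13/3)
obs 3: x=5 → posterior Gamma(12, 16/3)
obs 4: x=2 → posterior Gamma(14, 19/3)
obs 5: x=5 → posterior Gamma(19, 22/3)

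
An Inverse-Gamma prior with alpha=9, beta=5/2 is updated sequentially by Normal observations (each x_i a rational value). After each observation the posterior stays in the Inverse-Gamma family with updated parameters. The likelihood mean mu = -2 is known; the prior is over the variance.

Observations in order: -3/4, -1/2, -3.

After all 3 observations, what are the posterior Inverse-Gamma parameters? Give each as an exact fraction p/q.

obs 1: x=-3/4 → posterior Inverse-Gamma(19/2, 105/32)
obs 2: x=-1/2 → posterior Inverse-Gamma(10, 141/32)
obs 3: x=-3 → posterior Inverse-Gamma(21/2, 157/32)

alpha=21/2, beta=157/32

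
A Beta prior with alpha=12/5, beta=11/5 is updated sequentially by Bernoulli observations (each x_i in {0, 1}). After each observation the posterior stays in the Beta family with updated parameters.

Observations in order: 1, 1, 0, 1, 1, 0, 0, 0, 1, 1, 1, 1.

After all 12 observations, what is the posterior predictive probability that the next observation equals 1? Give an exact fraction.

52/83

obs 1: x=1 → posterior Beta(17/5, 11/5)
obs 2: x=1 → posterior Beta(22/5, 11/5)
obs 3: x=0 → posterior Beta(22/5, 16/5)
obs 4: x=1 → posterior Beta(27/5, 16/5)
obs 5: x=1 → posterior Beta(32/5, 16/5)
obs 6: x=0 → posterior Beta(32/5, 21/5)
obs 7: x=0 → posterior Beta(32/5, 26/5)
obs 8: x=0 → posterior Beta(32/5, 31/5)
obs 9: x=1 → posterior Beta(37/5, 31/5)
obs 10: x=1 → posterior Beta(42/5, 31/5)
obs 11: x=1 → posterior Beta(47/5, 31/5)
obs 12: x=1 → posterior Beta(52/5, 31/5)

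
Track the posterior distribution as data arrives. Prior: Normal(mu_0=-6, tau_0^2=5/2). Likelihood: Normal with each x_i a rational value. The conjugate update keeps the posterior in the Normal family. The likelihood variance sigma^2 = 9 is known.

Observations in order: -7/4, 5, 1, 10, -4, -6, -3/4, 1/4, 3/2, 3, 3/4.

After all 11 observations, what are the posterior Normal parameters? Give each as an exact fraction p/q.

obs 1: x=-7/4 → posterior Normal(-467/92, 45/23)
obs 2: x=5 → posterior Normal(-367/112, 45/28)
obs 3: x=1 → posterior Normal(-347/132, 15/11)
obs 4: x=10 → posterior Normal(-147/152, 45/38)
obs 5: x=-4 → posterior Normal(-227/172, 45/43)
obs 6: x=-6 → posterior Normal(-347/192, 15/16)
obs 7: x=-3/4 → posterior Normal(-181/106, 45/53)
obs 8: x=1/4 → posterior Normal(-357/232, 45/58)
obs 9: x=3/2 → posterior Normal(-109/84, 5/7)
obs 10: x=3 → posterior Normal(-267/272, 45/68)
obs 11: x=3/4 → posterior Normal(-63/73, 45/73)

mu_0=-63/73, tau_0^2=45/73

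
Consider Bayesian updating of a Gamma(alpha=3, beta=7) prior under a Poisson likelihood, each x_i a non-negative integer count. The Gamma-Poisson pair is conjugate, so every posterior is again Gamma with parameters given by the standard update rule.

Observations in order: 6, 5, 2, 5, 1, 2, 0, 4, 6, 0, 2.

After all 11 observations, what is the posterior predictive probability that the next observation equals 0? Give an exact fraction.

1548139828427760582529495524831238344488779776/10842505080063916320800450434338728415281531281

obs 1: x=6 → posterior Gamma(9, 8)
obs 2: x=5 → posterior Gamma(14, 9)
obs 3: x=2 → posterior Gamma(16, 10)
obs 4: x=5 → posterior Gamma(21, 11)
obs 5: x=1 → posterior Gamma(22, 12)
obs 6: x=2 → posterior Gamma(24, 13)
obs 7: x=0 → posterior Gamma(24, 14)
obs 8: x=4 → posterior Gamma(28, 15)
obs 9: x=6 → posterior Gamma(34, 16)
obs 10: x=0 → posterior Gamma(34, 17)
obs 11: x=2 → posterior Gamma(36, 18)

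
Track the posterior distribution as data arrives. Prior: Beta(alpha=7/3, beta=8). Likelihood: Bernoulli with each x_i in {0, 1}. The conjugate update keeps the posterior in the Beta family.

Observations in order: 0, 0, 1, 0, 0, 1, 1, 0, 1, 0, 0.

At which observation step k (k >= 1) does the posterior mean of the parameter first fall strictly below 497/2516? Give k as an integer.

obs 1: x=0 → posterior Beta(7/3, 9)
obs 2: x=0 → posterior Beta(7/3, 10)
obs 3: x=1 → posterior Beta(10/3, 10)
obs 4: x=0 → posterior Beta(10/3, 11)
obs 5: x=0 → posterior Beta(10/3, 12)
obs 6: x=1 → posterior Beta(13/3, 12)
obs 7: x=1 → posterior Beta(16/3, 12)
obs 8: x=0 → posterior Beta(16/3, 13)
obs 9: x=1 → posterior Beta(19/3, 13)
obs 10: x=0 → posterior Beta(19/3, 14)
obs 11: x=0 → posterior Beta(19/3, 15)

k = 2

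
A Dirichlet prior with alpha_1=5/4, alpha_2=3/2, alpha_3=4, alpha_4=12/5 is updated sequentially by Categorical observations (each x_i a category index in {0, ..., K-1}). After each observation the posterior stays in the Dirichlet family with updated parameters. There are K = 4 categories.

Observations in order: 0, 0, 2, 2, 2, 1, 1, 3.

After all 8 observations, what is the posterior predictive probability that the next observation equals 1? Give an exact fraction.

obs 1: x=0 → posterior Dirichlet(9/4, 3/2, 4, 12/5)
obs 2: x=0 → posterior Dirichlet(13/4, 3/2, 4, 12/5)
obs 3: x=2 → posterior Dirichlet(13/4, 3/2, 5, 12/5)
obs 4: x=2 → posterior Dirichlet(13/4, 3/2, 6, 12/5)
obs 5: x=2 → posterior Dirichlet(13/4, 3/2, 7, 12/5)
obs 6: x=1 → posterior Dirichlet(13/4, 5/2, 7, 12/5)
obs 7: x=1 → posterior Dirichlet(13/4, 7/2, 7, 12/5)
obs 8: x=3 → posterior Dirichlet(13/4, 7/2, 7, 17/5)

10/49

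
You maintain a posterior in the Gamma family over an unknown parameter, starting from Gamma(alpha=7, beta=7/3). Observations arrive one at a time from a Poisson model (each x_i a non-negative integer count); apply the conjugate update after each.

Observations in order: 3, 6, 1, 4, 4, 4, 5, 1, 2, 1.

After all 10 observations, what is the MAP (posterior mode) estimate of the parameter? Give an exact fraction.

obs 1: x=3 → posterior Gamma(10, 10/3)
obs 2: x=6 → posterior Gamma(16, 13/3)
obs 3: x=1 → posterior Gamma(17, 16/3)
obs 4: x=4 → posterior Gamma(21, 19/3)
obs 5: x=4 → posterior Gamma(25, 22/3)
obs 6: x=4 → posterior Gamma(29, 25/3)
obs 7: x=5 → posterior Gamma(34, 28/3)
obs 8: x=1 → posterior Gamma(35, 31/3)
obs 9: x=2 → posterior Gamma(37, 34/3)
obs 10: x=1 → posterior Gamma(38, 37/3)

3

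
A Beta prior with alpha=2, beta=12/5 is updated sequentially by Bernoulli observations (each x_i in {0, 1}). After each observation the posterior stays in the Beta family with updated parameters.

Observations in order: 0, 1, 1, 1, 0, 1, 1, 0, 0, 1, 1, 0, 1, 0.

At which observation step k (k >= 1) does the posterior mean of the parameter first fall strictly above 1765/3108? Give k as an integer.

obs 1: x=0 → posterior Beta(2, 17/5)
obs 2: x=1 → posterior Beta(3, 17/5)
obs 3: x=1 → posterior Beta(4, 17/5)
obs 4: x=1 → posterior Beta(5, 17/5)
obs 5: x=0 → posterior Beta(5, 22/5)
obs 6: x=1 → posterior Beta(6, 22/5)
obs 7: x=1 → posterior Beta(7, 22/5)
obs 8: x=0 → posterior Beta(7, 27/5)
obs 9: x=0 → posterior Beta(7, 32/5)
obs 10: x=1 → posterior Beta(8, 32/5)
obs 11: x=1 → posterior Beta(9, 32/5)
obs 12: x=0 → posterior Beta(9, 37/5)
obs 13: x=1 → posterior Beta(10, 37/5)
obs 14: x=0 → posterior Beta(10, 42/5)

k = 4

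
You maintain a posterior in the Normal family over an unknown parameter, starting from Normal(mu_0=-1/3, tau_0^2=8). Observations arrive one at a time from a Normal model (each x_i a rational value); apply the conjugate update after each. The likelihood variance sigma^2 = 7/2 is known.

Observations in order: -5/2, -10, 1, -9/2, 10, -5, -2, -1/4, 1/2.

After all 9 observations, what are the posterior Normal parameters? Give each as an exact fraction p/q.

obs 1: x=-5/2 → posterior Normal(-127/69, 56/23)
obs 2: x=-10 → posterior Normal(-607/117, 56/39)
obs 3: x=1 → posterior Normal(-559/165, 56/55)
obs 4: x=-9/2 → posterior Normal(-775/213, 56/71)
obs 5: x=10 → posterior Normal(-295/261, 56/87)
obs 6: x=-5 → posterior Normal(-535/309, 56/103)
obs 7: x=-2 → posterior Normal(-631/357, 8/17)
obs 8: x=-1/4 → posterior Normal(-643/405, 56/135)
obs 9: x=1/2 → posterior Normal(-619/453, 56/151)

mu_0=-619/453, tau_0^2=56/151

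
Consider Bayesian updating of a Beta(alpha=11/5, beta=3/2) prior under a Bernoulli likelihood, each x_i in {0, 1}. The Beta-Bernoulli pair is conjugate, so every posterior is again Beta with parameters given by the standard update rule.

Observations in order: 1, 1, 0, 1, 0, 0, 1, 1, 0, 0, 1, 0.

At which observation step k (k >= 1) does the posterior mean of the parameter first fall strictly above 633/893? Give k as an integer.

obs 1: x=1 → posterior Beta(16/5, 3/2)
obs 2: x=1 → posterior Beta(21/5, 3/2)
obs 3: x=0 → posterior Beta(21/5, 5/2)
obs 4: x=1 → posterior Beta(26/5, 5/2)
obs 5: x=0 → posterior Beta(26/5, 7/2)
obs 6: x=0 → posterior Beta(26/5, 9/2)
obs 7: x=1 → posterior Beta(31/5, 9/2)
obs 8: x=1 → posterior Beta(36/5, 9/2)
obs 9: x=0 → posterior Beta(36/5, 11/2)
obs 10: x=0 → posterior Beta(36/5, 13/2)
obs 11: x=1 → posterior Beta(41/5, 13/2)
obs 12: x=0 → posterior Beta(41/5, 15/2)

k = 2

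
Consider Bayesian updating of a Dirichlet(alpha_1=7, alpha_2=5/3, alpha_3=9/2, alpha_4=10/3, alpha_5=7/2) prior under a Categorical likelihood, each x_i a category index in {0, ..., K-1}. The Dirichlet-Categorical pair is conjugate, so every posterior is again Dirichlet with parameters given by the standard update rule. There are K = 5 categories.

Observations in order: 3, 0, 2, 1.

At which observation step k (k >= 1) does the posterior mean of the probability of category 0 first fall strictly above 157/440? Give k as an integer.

k = 2

obs 1: x=3 → posterior Dirichlet(7, 5/3, 9/2, 13/3, 7/2)
obs 2: x=0 → posterior Dirichlet(8, 5/3, 9/2, 13/3, 7/2)
obs 3: x=2 → posterior Dirichlet(8, 5/3, 11/2, 13/3, 7/2)
obs 4: x=1 → posterior Dirichlet(8, 8/3, 11/2, 13/3, 7/2)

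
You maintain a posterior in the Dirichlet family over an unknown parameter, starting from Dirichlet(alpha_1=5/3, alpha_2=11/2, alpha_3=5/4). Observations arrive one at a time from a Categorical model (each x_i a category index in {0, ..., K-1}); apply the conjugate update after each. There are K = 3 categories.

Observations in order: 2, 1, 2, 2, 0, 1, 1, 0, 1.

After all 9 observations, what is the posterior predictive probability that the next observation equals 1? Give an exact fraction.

6/11

obs 1: x=2 → posterior Dirichlet(5/3, 11/2, 9/4)
obs 2: x=1 → posterior Dirichlet(5/3, 13/2, 9/4)
obs 3: x=2 → posterior Dirichlet(5/3, 13/2, 13/4)
obs 4: x=2 → posterior Dirichlet(5/3, 13/2, 17/4)
obs 5: x=0 → posterior Dirichlet(8/3, 13/2, 17/4)
obs 6: x=1 → posterior Dirichlet(8/3, 15/2, 17/4)
obs 7: x=1 → posterior Dirichlet(8/3, 17/2, 17/4)
obs 8: x=0 → posterior Dirichlet(11/3, 17/2, 17/4)
obs 9: x=1 → posterior Dirichlet(11/3, 19/2, 17/4)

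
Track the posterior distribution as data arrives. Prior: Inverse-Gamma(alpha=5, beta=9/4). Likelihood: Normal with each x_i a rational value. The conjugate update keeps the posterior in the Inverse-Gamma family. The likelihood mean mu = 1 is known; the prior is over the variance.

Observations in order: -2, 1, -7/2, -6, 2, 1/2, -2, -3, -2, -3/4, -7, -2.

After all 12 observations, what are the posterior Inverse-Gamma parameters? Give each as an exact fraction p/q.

obs 1: x=-2 → posterior Inverse-Gamma(11/2, 27/4)
obs 2: x=1 → posterior Inverse-Gamma(6, 27/4)
obs 3: x=-7/2 → posterior Inverse-Gamma(13/2, 135/8)
obs 4: x=-6 → posterior Inverse-Gamma(7, 331/8)
obs 5: x=2 → posterior Inverse-Gamma(15/2, 335/8)
obs 6: x=1/2 → posterior Inverse-Gamma(8, 42)
obs 7: x=-2 → posterior Inverse-Gamma(17/2, 93/2)
obs 8: x=-3 → posterior Inverse-Gamma(9, 109/2)
obs 9: x=-2 → posterior Inverse-Gamma(19/2, 59)
obs 10: x=-3/4 → posterior Inverse-Gamma(10, 1937/32)
obs 11: x=-7 → posterior Inverse-Gamma(21/2, 2961/32)
obs 12: x=-2 → posterior Inverse-Gamma(11, 3105/32)

alpha=11, beta=3105/32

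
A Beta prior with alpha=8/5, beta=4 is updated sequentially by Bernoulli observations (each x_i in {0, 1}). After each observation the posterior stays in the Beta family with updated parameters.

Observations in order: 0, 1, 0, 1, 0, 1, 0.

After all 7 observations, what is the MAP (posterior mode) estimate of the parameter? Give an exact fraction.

obs 1: x=0 → posterior Beta(8/5, 5)
obs 2: x=1 → posterior Beta(13/5, 5)
obs 3: x=0 → posterior Beta(13/5, 6)
obs 4: x=1 → posterior Beta(18/5, 6)
obs 5: x=0 → posterior Beta(18/5, 7)
obs 6: x=1 → posterior Beta(23/5, 7)
obs 7: x=0 → posterior Beta(23/5, 8)

18/53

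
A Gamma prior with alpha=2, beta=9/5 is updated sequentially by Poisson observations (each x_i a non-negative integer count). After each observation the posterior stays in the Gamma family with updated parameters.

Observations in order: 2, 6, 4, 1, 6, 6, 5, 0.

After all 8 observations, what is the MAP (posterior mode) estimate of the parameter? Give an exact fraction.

obs 1: x=2 → posterior Gamma(4, 14/5)
obs 2: x=6 → posterior Gamma(10, 19/5)
obs 3: x=4 → posterior Gamma(14, 24/5)
obs 4: x=1 → posterior Gamma(15, 29/5)
obs 5: x=6 → posterior Gamma(21, 34/5)
obs 6: x=6 → posterior Gamma(27, 39/5)
obs 7: x=5 → posterior Gamma(32, 44/5)
obs 8: x=0 → posterior Gamma(32, 49/5)

155/49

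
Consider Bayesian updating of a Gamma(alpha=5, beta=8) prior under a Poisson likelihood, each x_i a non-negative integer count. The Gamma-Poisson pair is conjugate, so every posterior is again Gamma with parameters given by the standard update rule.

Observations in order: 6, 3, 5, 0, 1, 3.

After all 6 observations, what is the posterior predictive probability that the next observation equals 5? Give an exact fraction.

obs 1: x=6 → posterior Gamma(11, 9)
obs 2: x=3 → posterior Gamma(14, 10)
obs 3: x=5 → posterior Gamma(19, 11)
obs 4: x=0 → posterior Gamma(19, 12)
obs 5: x=1 → posterior Gamma(20, 13)
obs 6: x=3 → posterior Gamma(23, 14)

137292244346414934298367885312/6312792073510587215423583984375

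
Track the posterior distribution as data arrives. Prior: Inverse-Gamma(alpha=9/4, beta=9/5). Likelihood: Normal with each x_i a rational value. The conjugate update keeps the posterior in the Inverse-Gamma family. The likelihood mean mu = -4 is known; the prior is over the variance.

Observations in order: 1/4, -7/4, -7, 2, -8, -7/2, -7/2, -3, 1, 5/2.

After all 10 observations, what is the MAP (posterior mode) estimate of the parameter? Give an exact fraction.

569/60

obs 1: x=1/4 → posterior Inverse-Gamma(11/4, 1733/160)
obs 2: x=-7/4 → posterior Inverse-Gamma(13/4, 1069/80)
obs 3: x=-7 → posterior Inverse-Gamma(15/4, 1429/80)
obs 4: x=2 → posterior Inverse-Gamma(17/4, 2869/80)
obs 5: x=-8 → posterior Inverse-Gamma(19/4, 3509/80)
obs 6: x=-7/2 → posterior Inverse-Gamma(21/4, 3519/80)
obs 7: x=-7/2 → posterior Inverse-Gamma(23/4, 3529/80)
obs 8: x=-3 → posterior Inverse-Gamma(25/4, 3569/80)
obs 9: x=1 → posterior Inverse-Gamma(27/4, 4569/80)
obs 10: x=5/2 → posterior Inverse-Gamma(29/4, 6259/80)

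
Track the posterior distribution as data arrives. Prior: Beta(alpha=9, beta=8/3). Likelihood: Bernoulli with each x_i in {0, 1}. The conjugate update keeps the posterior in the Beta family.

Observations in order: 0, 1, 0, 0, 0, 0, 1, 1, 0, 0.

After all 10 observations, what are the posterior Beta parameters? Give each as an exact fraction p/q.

obs 1: x=0 → posterior Beta(9, 11/3)
obs 2: x=1 → posterior Beta(10, 11/3)
obs 3: x=0 → posterior Beta(10, 14/3)
obs 4: x=0 → posterior Beta(10, 17/3)
obs 5: x=0 → posterior Beta(10, 20/3)
obs 6: x=0 → posterior Beta(10, 23/3)
obs 7: x=1 → posterior Beta(11, 23/3)
obs 8: x=1 → posterior Beta(12, 23/3)
obs 9: x=0 → posterior Beta(12, 26/3)
obs 10: x=0 → posterior Beta(12, 29/3)

alpha=12, beta=29/3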